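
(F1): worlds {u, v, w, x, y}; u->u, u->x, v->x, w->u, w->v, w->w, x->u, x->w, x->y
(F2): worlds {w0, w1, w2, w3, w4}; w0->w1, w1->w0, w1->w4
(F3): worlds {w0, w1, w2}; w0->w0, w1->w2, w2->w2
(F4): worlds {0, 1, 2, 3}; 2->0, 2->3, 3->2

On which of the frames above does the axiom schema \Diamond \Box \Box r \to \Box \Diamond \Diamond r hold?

The schema corresponds to a generalized confluence (Geach) condition: \forall x \forall y \forall z ((xRy \wedge xRz) \to \exists w (y R^2 w \wedge z R^2 w)).
(F1): fails — xRu, xRy but no t with uR²t and yR²t.
(F2): fails — w1Rw0, w1Rw4 but no w with w0R²w and w4R²w.
(F3): satisfies the condition.
(F4): fails — 2R0, 2R0 but no w with 0R²w and 0R²w.
Valid on: (F3).

(F3)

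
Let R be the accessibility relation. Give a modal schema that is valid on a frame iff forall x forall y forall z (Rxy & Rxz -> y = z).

◇s → □s

A defining formula is ◇s → □s (the CD axiom).
Suppose ◇s→□s is valid. Take Rxy, Rxz and set V(s)={y}. Then ◇s at x, so □s at x, so s at z, i.e. z=y.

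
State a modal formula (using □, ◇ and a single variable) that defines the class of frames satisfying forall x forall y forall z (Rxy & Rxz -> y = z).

The condition is partial functionality. The CD schema ◇s → □s defines it.
Suppose ◇s→□s is valid. Take Rxy, Rxz and set V(s)={y}. Then ◇s at x, so □s at x, so s at z, i.e. z=y.

◇s → □s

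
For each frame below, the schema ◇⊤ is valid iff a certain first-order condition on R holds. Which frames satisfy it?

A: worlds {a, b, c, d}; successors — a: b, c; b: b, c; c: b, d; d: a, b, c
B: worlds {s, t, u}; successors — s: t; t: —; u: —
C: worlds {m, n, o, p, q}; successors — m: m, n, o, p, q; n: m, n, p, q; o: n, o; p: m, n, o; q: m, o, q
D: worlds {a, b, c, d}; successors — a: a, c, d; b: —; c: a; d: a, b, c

Frame correspondent (Sahlqvist): ∀x ∃y Rxy — i.e. seriality.
A: holds.
B: fails — world t has no successor.
C: holds.
D: fails — world b has no successor.

A, C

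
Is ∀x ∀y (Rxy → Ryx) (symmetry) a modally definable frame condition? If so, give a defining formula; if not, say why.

This is a Sahlqvist condition; the B axiom q → □◇q defines it.
Suppose q→□◇q is valid. Take Rxy and set V(q)={x}. Then q at x, so □◇q at x, so ◇q at y, so some z with Ryz has q; z=x, i.e. Ryx.

Yes, by q → □◇q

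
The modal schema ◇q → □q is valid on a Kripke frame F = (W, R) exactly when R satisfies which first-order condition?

Suppose ◇q→□q is valid. Take Rxy, Rxz and set V(q)={y}. Then ◇q at x, so □q at x, so q at z, i.e. z=y.
Conversely, any frame satisfying ∀x ∀y ∀z (Rxy ∧ Rxz → y = z) validates the schema.
So the correspondent is partial functionality.

Partial functionality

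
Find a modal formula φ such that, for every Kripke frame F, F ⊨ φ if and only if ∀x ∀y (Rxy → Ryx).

This is symmetry; the standard corresponding axiom is B: r → □◇r.
Suppose r→□◇r is valid. Take Rxy and set V(r)={x}. Then r at x, so □◇r at x, so ◇r at y, so some z with Ryz has r; z=x, i.e. Ryx.

r → □◇r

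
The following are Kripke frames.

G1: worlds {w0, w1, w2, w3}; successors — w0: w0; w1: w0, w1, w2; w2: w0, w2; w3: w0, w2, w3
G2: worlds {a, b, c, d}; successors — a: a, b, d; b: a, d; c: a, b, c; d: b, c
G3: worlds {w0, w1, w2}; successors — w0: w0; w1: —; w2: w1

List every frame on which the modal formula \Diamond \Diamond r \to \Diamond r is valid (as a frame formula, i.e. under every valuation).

G1, G3

This is the axiom for transitivity; its first-order frame correspondent is \forall x \forall y \forall z (Rxy \wedge Ryz \to Rxz).
G1: ✓.
G2: fails — Rdc and Rca but not Rda.
G3: ✓.
Valid on: G1, G3.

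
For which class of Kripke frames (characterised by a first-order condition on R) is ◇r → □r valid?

partial functionality

Suppose ◇r→□r is valid. Take Rxy, Rxz and set V(r)={y}. Then ◇r at x, so □r at x, so r at z, i.e. z=y.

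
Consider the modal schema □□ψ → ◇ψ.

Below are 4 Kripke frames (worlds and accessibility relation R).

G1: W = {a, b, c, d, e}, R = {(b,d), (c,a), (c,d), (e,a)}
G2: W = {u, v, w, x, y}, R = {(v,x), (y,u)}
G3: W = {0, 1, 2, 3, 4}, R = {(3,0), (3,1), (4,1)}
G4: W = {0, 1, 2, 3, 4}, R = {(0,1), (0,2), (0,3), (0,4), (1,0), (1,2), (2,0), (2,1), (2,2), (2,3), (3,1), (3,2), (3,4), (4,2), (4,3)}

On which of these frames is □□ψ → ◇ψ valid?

G4

Frame correspondent (Sahlqvist): ∀x ∃w (xR²w ∧ xRw) — i.e. a generalized confluence (Geach) condition.
G1: fails — at a but no w with aR²w and aRw.
G2: fails — at u but no t with uR²t and uRt.
G3: fails — at 0 but no w with 0R²w and 0Rw.
G4: holds.
Valid on: G4.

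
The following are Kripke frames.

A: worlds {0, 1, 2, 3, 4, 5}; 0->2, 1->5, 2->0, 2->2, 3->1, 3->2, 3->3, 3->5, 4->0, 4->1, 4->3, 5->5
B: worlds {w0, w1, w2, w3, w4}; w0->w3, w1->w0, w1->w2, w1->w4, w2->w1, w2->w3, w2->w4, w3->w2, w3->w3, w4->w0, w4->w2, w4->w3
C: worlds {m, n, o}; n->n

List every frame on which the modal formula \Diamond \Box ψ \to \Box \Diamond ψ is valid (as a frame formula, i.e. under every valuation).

B, C

Frame correspondent (Sahlqvist): \forall x \forall y \forall z (Rxy \wedge Rxz \to \exists w (Ryw \wedge Rzw)) — i.e. convergence.
A: fails — R32 and R31 but 2 and 1 have no common successor.
B: ✓.
C: ✓.
Valid on: B, C.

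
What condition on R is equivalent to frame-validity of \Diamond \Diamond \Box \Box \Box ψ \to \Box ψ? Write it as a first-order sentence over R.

\forall x \forall y \forall z ((x R^2 y \wedge xRz) \to \exists w (y R^3 w \wedge z = w))

This is a Sahlqvist (Geach-type) schema ◇^2□^3ψ → □^1◇^0ψ.
Minimal-valuation argument: fix x; take any y with xR^2y and any z with xR^1z. Set V(ψ) to the set of worlds R-reachable from y in exactly 3 steps. Then □^3ψ holds at y, so the antecedent holds at x; validity forces ◇^0ψ at z, giving a w with zR^0w and yR^3w.
First-order correspondent: \forall x \forall y \forall z ((x R^2 y \wedge xRz) \to \exists w (y R^3 w \wedge z = w)).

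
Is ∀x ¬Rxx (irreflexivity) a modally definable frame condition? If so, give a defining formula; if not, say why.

If a class were modally definable it would be closed under surjective bounded morphisms (Goldblatt–Thomason).
The 3-cycle (worlds 0,1,2 with 0→1→2→0) is irreflexive, and the map sending every world to a single reflexive point • is a surjective bounded morphism (forth: every edge maps to (•,•); back: every world has a successor). So any modal formula valid on the 3-cycle is also valid on the reflexive point, which is not irreflexive.
So the class is not modally definable.

No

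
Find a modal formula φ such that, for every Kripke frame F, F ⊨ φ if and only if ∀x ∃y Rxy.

A defining formula is □p → ◇p (the D axiom).
Suppose □p→◇p is valid. At any x set V(p)=W. Then □p at x, so ◇p at x, so x has a successor.

□p → ◇p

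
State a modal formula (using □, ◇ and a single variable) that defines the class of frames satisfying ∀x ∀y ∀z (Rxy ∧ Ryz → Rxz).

□s → □□s

The condition is transitivity. The 4 schema □s → □□s defines it.
Suppose □s→□□s is valid. Take Rxy, Ryz and set V(s)={w : Rxw}. Then □s at x, so □□s at x, so □s at y, so s at z, i.e. Rxz.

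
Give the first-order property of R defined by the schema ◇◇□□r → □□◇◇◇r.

∀x ∀y ∀z ((xR²y ∧ xR²z) → ∃w (yR²w ∧ zR³w))

This is a Sahlqvist (Geach-type) schema ◇^2□^2r → □^2◇^3r.
Minimal-valuation argument: fix x; take any y with xR^2y and any z with xR^2z. Set V(r) to the set of worlds R-reachable from y in exactly 2 steps. Then □^2r holds at y, so the antecedent holds at x; validity forces ◇^3r at z, giving a w with zR^3w and yR^2w.
First-order correspondent: ∀x ∀y ∀z ((xR²y ∧ xR²z) → ∃w (yR²w ∧ zR³w)).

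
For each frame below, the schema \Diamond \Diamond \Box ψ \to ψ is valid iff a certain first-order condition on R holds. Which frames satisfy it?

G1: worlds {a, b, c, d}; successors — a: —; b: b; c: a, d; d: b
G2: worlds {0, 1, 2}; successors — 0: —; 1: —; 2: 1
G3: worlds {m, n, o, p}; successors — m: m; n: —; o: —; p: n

The schema corresponds to a generalized confluence (Geach) condition: \forall x \forall y (x R^2 y \to \exists w (yRw \wedge x = w)).
G1: fails — cR²b but no w with bRw and c=w.
G2: ✓.
G3: ✓.

G2, G3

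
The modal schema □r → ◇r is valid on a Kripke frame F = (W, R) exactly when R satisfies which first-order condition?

Suppose □r→◇r is valid. At any x set V(r)=W. Then □r at x, so ◇r at x, so x has a successor.
Conversely, on a frame with seriality the schema holds at every world under every valuation.
So the correspondent is seriality.

Seriality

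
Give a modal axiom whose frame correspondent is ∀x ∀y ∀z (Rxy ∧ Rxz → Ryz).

◇q → □◇q

This is the Euclidean property; the standard corresponding axiom is 5: ◇q → □◇q.
Suppose ◇q→□◇q is valid. Take Rxy, Rxz and set V(q)={y}. Then ◇q at x, so □◇q at x, so ◇q at z, so some w with Rzw has q; w=y, i.e. Rzy. By symmetry of the argument, Ryz.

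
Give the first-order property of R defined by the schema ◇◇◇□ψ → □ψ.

This is a Sahlqvist (Geach-type) schema ◇^3□^1ψ → □^1◇^0ψ.
Minimal-valuation argument: fix x; take any y with xR^3y and any z with xR^1z. Set V(ψ) to the set of worlds R-reachable from y in exactly 1 step. Then □^1ψ holds at y, so the antecedent holds at x; validity forces ◇^0ψ at z, giving a w with zR^0w and yR^1w.
First-order correspondent: ∀x ∀y ∀z ((xR³y ∧ xRz) → ∃w (yRw ∧ z = w)).

∀x ∀y ∀z ((xR³y ∧ xRz) → ∃w (yRw ∧ z = w))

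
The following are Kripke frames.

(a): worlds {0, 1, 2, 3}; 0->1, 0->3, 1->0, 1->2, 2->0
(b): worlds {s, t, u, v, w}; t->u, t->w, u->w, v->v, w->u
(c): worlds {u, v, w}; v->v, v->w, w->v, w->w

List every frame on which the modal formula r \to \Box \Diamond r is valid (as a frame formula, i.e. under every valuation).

This is the axiom for symmetry; its first-order frame correspondent is \forall x \forall y (Rxy \to Ryx).
(a): fails — R12 but not R21.
(b): fails — Rtw but not Rwt.
(c): satisfies the condition.
Valid on: (c).

(c)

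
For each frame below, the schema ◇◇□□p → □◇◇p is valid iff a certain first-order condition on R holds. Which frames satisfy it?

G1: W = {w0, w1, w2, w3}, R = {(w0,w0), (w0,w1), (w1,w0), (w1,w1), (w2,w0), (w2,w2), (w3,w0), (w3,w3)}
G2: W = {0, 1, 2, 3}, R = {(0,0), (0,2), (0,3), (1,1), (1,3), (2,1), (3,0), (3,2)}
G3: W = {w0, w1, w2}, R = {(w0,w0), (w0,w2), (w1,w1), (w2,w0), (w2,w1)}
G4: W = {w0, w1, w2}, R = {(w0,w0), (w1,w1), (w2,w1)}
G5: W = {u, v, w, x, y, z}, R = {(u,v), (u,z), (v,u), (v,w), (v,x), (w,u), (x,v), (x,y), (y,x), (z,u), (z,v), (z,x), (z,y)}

G1, G2, G3, G4

Frame correspondent (Sahlqvist): ∀x ∀y ∀z ((xR²y ∧ xRz) → ∃w (yR²w ∧ zR²w)) — i.e. a generalized confluence (Geach) condition.
G1: ✓.
G2: ✓.
G3: ✓.
G4: ✓.
G5: fails — vR²y, vRx but no t with yR²t and xR²t.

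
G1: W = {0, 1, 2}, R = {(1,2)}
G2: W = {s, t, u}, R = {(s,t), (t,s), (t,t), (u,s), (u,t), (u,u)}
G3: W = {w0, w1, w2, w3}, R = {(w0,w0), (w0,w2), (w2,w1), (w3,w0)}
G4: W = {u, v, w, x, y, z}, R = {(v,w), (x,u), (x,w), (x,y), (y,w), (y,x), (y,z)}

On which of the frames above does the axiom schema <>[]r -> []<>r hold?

G2

The schema corresponds to convergence: forall x forall y forall z (Rxy & Rxz -> exists w (Ryw & Rzw)).
G1: fails — R12 and R12 but 2 and 2 have no common successor.
G2: satisfies the condition.
G3: fails — Rw0w2 and Rw0w0 but w2 and w0 have no common successor.
G4: fails — Rvw and Rvw but w and w have no common successor.
Valid on: G2.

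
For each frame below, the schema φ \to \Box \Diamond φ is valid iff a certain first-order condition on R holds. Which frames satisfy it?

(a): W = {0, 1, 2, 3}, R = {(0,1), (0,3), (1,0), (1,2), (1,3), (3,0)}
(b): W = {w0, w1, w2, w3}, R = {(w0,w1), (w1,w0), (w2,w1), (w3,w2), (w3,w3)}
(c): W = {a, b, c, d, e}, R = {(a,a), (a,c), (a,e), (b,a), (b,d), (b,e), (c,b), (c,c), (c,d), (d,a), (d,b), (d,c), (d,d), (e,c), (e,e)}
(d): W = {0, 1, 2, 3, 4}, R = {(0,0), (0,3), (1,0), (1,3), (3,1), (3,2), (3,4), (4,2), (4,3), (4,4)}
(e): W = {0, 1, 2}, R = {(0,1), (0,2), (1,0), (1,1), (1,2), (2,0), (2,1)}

This is the axiom for symmetry; its first-order frame correspondent is \forall x \forall y (Rxy \to Ryx).
(a): fails — R12 but not R21.
(b): fails — Rw3w2 but not Rw2w3.
(c): fails — Rae but not Rea.
(d): fails — R10 but not R01.
(e): holds.

(e)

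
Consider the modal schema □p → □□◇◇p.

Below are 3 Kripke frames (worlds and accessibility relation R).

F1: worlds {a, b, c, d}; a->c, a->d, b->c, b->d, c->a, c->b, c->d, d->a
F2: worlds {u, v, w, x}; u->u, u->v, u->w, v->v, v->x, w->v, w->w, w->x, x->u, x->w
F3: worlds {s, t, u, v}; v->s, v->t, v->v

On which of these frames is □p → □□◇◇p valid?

F2

Frame correspondent (Sahlqvist): ∀x ∀z (xR²z → ∃w (xRw ∧ zR²w)) — i.e. a generalized confluence (Geach) condition.
F1: fails — dR²d but no w with dRw and dR²w.
F2: condition met.
F3: fails — vR²s but no w with vRw and sR²w.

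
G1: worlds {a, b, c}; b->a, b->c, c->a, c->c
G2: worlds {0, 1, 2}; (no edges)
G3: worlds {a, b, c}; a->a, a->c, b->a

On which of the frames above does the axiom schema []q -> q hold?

none

Frame correspondent (Sahlqvist): forall x Rxx — i.e. reflexivity.
G1: fails — world a does not see itself.
G2: fails — world 0 does not see itself.
G3: fails — world b does not see itself.
Valid on no frame.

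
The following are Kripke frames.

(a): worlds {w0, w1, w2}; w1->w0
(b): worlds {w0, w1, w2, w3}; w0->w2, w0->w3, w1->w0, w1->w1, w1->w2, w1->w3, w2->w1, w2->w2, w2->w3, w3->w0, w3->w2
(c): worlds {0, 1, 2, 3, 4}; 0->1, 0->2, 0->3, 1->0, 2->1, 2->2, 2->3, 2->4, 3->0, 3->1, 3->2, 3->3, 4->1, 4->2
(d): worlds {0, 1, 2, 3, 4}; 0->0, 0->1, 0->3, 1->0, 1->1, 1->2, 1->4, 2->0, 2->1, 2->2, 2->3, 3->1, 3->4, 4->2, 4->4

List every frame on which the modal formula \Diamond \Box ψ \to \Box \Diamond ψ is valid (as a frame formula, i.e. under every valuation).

(b)

Frame correspondent (Sahlqvist): \forall x \forall y \forall z (Rxy \wedge Rxz \to \exists w (Ryw \wedge Rzw)) — i.e. convergence.
(a): fails — Rw1w0 and Rw1w0 but w0 and w0 have no common successor.
(b): condition met.
(c): fails — R02 and R01 but 2 and 1 have no common successor.
(d): fails — R10 and R14 but 0 and 4 have no common successor.
Valid on: (b).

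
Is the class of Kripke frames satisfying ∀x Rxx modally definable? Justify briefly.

The condition is reflexivity. A defining modal formula is □q → q.
Suppose □q→q is valid. At any x set V(q)={w : Rxw}. Then □q holds at x, so q holds at x, i.e. Rxx.

Yes, by □q → q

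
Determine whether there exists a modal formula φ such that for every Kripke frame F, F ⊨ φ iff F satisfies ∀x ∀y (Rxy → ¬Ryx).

Modal frame validity is preserved under surjective bounded morphisms.
The 4-cycle (worlds 0,1,2,3 with 0→1→2→3→0) is asymmetric. Mapping every world to a single reflexive point • is a surjective bounded morphism, and the reflexive point is not asymmetric (R•• but asymmetry requires ¬R••).
So the class is not modally definable.

No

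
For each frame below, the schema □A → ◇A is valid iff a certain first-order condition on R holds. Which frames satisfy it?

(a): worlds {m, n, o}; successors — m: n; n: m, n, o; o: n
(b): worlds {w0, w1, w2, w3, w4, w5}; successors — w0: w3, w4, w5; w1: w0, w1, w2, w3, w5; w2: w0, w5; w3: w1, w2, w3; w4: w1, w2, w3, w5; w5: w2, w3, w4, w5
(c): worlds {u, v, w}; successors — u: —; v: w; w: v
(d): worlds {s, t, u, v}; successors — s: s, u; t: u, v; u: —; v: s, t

(a), (b)

Frame correspondent (Sahlqvist): ∀x ∃y Rxy — i.e. seriality.
(a): condition met.
(b): condition met.
(c): fails — world u has no successor.
(d): fails — world u has no successor.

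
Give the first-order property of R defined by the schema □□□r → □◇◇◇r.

∀x ∀z (xRz → ∃w (xR³w ∧ zR³w))

This is a Sahlqvist (Geach-type) schema ◇^0□^3r → □^1◇^3r.
Minimal-valuation argument: fix x; take any y with xR^0y and any z with xR^1z. Set V(r) to the set of worlds R-reachable from y in exactly 3 steps. Then □^3r holds at y, so the antecedent holds at x; validity forces ◇^3r at z, giving a w with zR^3w and yR^3w.
First-order correspondent: ∀x ∀z (xRz → ∃w (xR³w ∧ zR³w)).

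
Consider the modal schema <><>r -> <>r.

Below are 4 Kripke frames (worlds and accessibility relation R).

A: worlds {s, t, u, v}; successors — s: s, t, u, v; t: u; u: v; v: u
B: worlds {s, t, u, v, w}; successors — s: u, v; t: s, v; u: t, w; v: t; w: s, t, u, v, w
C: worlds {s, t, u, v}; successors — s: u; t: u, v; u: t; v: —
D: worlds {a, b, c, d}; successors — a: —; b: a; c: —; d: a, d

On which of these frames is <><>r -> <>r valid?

D

The schema corresponds to transitivity: forall x forall y forall z (Rxy & Ryz -> Rxz).
A: fails — Ruv and Rvu but not Ruu.
B: fails — Rtv and Rvt but not Rtt.
C: fails — Rsu and Rut but not Rst.
D: satisfies the condition.
Valid on: D.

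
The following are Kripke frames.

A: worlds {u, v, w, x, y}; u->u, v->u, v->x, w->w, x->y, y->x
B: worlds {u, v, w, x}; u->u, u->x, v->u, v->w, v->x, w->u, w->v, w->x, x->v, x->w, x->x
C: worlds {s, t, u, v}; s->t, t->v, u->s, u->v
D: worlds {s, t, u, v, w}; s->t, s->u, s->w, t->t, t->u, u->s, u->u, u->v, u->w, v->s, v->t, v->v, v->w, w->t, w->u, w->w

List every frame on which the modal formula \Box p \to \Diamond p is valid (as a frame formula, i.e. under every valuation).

Frame correspondent (Sahlqvist): \forall x \exists y Rxy — i.e. seriality.
A: satisfies the condition.
B: satisfies the condition.
C: fails — world v has no successor.
D: satisfies the condition.

A, B, D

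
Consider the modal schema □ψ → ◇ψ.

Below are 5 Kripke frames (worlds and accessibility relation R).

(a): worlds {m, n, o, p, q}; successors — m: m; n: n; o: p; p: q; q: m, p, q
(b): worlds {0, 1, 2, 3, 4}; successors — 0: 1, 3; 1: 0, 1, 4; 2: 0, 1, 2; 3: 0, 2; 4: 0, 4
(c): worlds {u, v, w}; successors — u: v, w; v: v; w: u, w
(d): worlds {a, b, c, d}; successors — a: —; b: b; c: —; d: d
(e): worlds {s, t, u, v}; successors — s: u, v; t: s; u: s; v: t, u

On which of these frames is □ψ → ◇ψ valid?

Frame correspondent (Sahlqvist): ∀x ∃y Rxy — i.e. seriality.
(a): holds.
(b): holds.
(c): holds.
(d): fails — world a has no successor.
(e): holds.

(a), (b), (c), (e)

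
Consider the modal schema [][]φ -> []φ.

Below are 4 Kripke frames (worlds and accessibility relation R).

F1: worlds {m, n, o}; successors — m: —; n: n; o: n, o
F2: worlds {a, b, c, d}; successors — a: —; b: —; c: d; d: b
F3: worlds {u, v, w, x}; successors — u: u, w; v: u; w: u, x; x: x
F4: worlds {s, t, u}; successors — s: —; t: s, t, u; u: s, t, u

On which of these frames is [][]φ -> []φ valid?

The schema corresponds to density: forall x forall y (Rxy -> exists z (Rxz & Rzy)).
F1: satisfies the condition.
F2: fails — Rdb but no z with Rdz and Rzb.
F3: satisfies the condition.
F4: satisfies the condition.
Valid on: F1, F3, F4.

F1, F3, F4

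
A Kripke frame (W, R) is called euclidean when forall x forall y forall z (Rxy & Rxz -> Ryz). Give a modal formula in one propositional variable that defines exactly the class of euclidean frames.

This is the Euclidean property; the standard corresponding axiom is 5: ◇r → □◇r.
Suppose ◇r→□◇r is valid. Take Rxy, Rxz and set V(r)={y}. Then ◇r at x, so □◇r at x, so ◇r at z, so some w with Rzw has r; w=y, i.e. Rzy. By symmetry of the argument, Ryz.

◇r → □◇r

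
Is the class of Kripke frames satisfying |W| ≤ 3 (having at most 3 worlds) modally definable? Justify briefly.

If a class were modally definable it would be closed under disjoint unions (Goldblatt–Thomason).
Any modal formula valid on each of 4 disjoint one-world frames is valid on their disjoint union (validity is preserved under disjoint unions). Each one-world frame has |W|=1≤3, but the union has |W|=4.
Hence having at most 3 worlds is not modally definable.

No — not modally definable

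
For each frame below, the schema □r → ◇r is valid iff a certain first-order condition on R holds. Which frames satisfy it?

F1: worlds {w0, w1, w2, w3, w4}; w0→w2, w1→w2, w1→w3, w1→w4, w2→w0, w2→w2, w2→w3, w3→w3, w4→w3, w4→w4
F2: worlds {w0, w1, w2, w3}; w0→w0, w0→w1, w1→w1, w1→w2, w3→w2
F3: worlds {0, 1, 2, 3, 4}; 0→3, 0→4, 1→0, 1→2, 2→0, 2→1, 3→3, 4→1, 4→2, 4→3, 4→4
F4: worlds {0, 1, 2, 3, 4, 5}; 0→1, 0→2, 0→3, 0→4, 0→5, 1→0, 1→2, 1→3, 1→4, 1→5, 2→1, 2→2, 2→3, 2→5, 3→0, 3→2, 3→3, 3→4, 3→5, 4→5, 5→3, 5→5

The schema corresponds to seriality: ∀x ∃y Rxy.
F1: condition met.
F2: fails — world w2 has no successor.
F3: condition met.
F4: condition met.
Valid on: F1, F3, F4.

F1, F3, F4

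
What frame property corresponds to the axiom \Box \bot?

Emptiness of R

□⊥ is valid iff no world has any successor (otherwise □⊥ fails at any world with one).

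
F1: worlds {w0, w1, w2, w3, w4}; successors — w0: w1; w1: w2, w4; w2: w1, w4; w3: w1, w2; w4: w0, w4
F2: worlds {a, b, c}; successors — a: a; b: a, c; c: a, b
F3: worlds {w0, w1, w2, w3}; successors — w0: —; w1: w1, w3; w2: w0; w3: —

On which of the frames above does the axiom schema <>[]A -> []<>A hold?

F2

This is the axiom for convergence; its first-order frame correspondent is forall x forall y forall z (Rxy & Rxz -> exists w (Ryw & Rzw)).
F1: fails — Rw4w4 and Rw4w0 but w4 and w0 have no common successor.
F2: holds.
F3: fails — Rw1w1 and Rw1w3 but w1 and w3 have no common successor.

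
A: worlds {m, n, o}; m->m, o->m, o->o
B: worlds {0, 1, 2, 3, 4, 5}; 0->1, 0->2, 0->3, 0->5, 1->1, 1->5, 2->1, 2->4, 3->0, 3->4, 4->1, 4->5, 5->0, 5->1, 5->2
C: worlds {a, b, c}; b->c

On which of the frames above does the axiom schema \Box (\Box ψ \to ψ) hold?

Frame correspondent (Sahlqvist): \forall x \forall y (Rxy \to Ryy) — i.e. shift-reflexivity.
A: satisfies the condition.
B: fails — R34 but not R44.
C: fails — Rbc but not Rcc.
Valid on: A.

A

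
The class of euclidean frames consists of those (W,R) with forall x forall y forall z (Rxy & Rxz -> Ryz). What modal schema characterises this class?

A defining formula is ◇p → □◇p (the 5 axiom).
Suppose ◇p→□◇p is valid. Take Rxy, Rxz and set V(p)={y}. Then ◇p at x, so □◇p at x, so ◇p at z, so some w with Rzw has p; w=y, i.e. Rzy. By symmetry of the argument, Ryz.

◇p → □◇p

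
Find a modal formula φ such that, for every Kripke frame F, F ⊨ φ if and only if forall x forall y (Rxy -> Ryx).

A defining formula is ψ → □◇ψ (the B axiom).
Suppose ψ→□◇ψ is valid. Take Rxy and set V(ψ)={x}. Then ψ at x, so □◇ψ at x, so ◇ψ at y, so some z with Ryz has ψ; z=x, i.e. Ryx.

ψ → □◇ψ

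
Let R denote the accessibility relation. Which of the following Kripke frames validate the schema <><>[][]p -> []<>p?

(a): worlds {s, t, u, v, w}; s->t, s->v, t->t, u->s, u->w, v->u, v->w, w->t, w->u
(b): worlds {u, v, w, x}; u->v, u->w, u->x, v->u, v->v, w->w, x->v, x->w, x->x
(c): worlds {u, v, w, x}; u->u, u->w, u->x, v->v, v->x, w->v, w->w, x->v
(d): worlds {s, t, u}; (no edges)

(c), (d)

Frame correspondent (Sahlqvist): forall x forall y forall z ((x R^2 y & xRz) -> exists w (y R^2 w & zRw)) — i.e. a generalized confluence (Geach) condition.
(a): fails — sR²t, sRv but no w* with tR²w* and vRw*.
(b): fails — uR²w, uRv but no t with wR²t and vRt.
(c): holds.
(d): holds.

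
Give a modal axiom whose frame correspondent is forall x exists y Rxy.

□s → ◇s

A defining formula is □s → ◇s (the D axiom).
Suppose □s→◇s is valid. At any x set V(s)=W. Then □s at x, so ◇s at x, so x has a successor.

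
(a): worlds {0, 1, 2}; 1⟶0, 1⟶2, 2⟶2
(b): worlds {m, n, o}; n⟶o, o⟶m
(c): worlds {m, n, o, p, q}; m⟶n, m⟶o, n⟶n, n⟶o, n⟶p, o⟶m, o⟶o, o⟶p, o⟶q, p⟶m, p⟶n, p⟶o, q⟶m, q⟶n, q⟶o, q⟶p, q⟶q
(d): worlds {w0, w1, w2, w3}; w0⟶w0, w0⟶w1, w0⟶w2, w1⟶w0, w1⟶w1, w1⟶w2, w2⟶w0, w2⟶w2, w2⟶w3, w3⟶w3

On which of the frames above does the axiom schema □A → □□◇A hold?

(a), (c)

The schema corresponds to a generalized confluence (Geach) condition: ∀x ∀z (xR²z → ∃w (xRw ∧ zRw)).
(a): satisfies the condition.
(b): fails — nR²m but no w with nRw and mRw.
(c): satisfies the condition.
(d): fails — w0R²w3 but no w with w0Rw and w3Rw.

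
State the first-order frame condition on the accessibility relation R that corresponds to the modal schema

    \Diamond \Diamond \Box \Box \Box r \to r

This is a Sahlqvist (Geach-type) schema ◇^2□^3r → □^0◇^0r.
Minimal-valuation argument: fix x; take any y with xR^2y and any z with xR^0z. Set V(r) to the set of worlds R-reachable from y in exactly 3 steps. Then □^3r holds at y, so the antecedent holds at x; validity forces ◇^0r at z, giving a w with zR^0w and yR^3w.
First-order correspondent: \forall x \forall y (x R^2 y \to \exists w (y R^3 w \wedge x = w)).

\forall x \forall y (x R^2 y \to \exists w (y R^3 w \wedge x = w))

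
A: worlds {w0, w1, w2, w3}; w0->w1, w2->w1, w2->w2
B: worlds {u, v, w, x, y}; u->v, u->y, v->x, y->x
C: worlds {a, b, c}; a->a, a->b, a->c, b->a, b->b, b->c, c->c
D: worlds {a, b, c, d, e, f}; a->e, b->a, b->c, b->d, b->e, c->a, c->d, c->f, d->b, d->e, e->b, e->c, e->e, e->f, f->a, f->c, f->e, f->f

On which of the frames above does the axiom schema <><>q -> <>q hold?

Frame correspondent (Sahlqvist): forall x forall y forall z (Rxy & Ryz -> Rxz) — i.e. transitivity.
A: ✓.
B: fails — Ruv and Rvx but not Rux.
C: ✓.
D: fails — Rbc and Rcf but not Rbf.

A, C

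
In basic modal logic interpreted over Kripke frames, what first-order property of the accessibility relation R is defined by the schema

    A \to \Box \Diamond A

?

Suppose A→□◇A is valid. Take Rxy and set V(A)={x}. Then A at x, so □◇A at x, so ◇A at y, so some z with Ryz has A; z=x, i.e. Ryx.
Conversely, on a frame with symmetry the schema holds at every world under every valuation.
So the correspondent is symmetry.

Symmetry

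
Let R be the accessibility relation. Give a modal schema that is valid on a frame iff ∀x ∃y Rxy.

□s → ◇s

The condition is seriality. The D schema □s → ◇s defines it.
Suppose □s→◇s is valid. At any x set V(s)=W. Then □s at x, so ◇s at x, so x has a successor.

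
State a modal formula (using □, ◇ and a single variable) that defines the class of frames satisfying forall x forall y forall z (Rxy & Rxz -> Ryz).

◇p → □◇p

The condition is the Euclidean property. The 5 schema ◇p → □◇p defines it.
Suppose ◇p→□◇p is valid. Take Rxy, Rxz and set V(p)={y}. Then ◇p at x, so □◇p at x, so ◇p at z, so some w with Rzw has p; w=y, i.e. Rzy. By symmetry of the argument, Ryz.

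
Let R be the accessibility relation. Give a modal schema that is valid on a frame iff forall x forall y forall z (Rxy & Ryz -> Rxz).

□q → □□q

The condition is transitivity. The 4 schema □q → □□q defines it.
Suppose □q→□□q is valid. Take Rxy, Ryz and set V(q)={w : Rxw}. Then □q at x, so □□q at x, so □q at y, so q at z, i.e. Rxz.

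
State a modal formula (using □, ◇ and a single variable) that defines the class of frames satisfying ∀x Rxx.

The condition is reflexivity. The T schema □s → s defines it.
Suppose □s→s is valid. At any x set V(s)={w : Rxw}. Then □s holds at x, so s holds at x, i.e. Rxx.

□s → s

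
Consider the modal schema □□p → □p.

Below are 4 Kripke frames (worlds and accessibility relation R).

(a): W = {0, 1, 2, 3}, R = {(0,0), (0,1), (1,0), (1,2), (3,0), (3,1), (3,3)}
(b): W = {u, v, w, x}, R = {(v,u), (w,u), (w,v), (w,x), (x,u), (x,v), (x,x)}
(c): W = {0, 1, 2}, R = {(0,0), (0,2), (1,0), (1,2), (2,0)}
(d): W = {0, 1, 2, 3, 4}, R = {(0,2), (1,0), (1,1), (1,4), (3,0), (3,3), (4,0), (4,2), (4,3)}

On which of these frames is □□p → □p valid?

(c)

Frame correspondent (Sahlqvist): ∀x ∀y (Rxy → ∃z (Rxz ∧ Rzy)) — i.e. density.
(a): fails — R12 but no z with R1z and Rz2.
(b): fails — Rvu but no z with Rvz and Rzu.
(c): ✓.
(d): fails — R02 but no z with R0z and Rz2.
Valid on: (c).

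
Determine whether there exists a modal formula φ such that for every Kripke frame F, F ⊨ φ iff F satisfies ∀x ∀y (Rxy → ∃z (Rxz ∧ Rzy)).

Yes: it is density, defined by the C4 schema □□p → □p.
Suppose □□p→□p is valid. Take Rxy and set V(p)={w : xR²w}. Then □□p at x, so □p at x, so p at y, i.e. ∃z(Rxz∧Rzy).

Yes — defined by □□p → □p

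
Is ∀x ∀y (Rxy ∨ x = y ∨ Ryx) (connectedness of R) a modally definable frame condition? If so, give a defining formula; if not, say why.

No

Any modally definable frame class is closed under disjoint unions.
Take 4 disjoint single-world reflexive frames: each is trivially connected, but their disjoint union has 4 worlds with no edge between distinct components, so it is not connected.
So the class is not modally definable.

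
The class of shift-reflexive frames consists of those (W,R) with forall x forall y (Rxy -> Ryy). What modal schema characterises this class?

□(□s → s)

A defining formula is □(□s → s) (the T□ axiom).
Suppose □(□s→s) is valid. Take Rxy and set V(s)={w : Ryw}. Then at y, □s holds; since □(□s→s) at x, □s→s at y, so s at y, i.e. Ryy.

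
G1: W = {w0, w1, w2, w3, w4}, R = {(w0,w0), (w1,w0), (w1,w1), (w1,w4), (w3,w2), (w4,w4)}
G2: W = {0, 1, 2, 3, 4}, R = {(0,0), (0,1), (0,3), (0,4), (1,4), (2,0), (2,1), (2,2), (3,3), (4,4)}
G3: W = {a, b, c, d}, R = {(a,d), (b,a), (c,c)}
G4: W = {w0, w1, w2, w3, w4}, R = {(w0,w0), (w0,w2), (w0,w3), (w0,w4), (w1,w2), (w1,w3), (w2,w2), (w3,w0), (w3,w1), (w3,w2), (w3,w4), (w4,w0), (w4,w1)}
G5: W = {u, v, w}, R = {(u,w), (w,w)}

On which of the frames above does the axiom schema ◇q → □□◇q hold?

Frame correspondent (Sahlqvist): ∀x ∀y ∀z ((xRy ∧ xR²z) → ∃w (y = w ∧ zRw)) — i.e. a generalized confluence (Geach) condition.
G1: fails — w1Rw0, w1R²w4 but no w with w0=w and w4Rw.
G2: fails — 0R0, 0R²1 but no w with 0=w and 1Rw.
G3: fails — bRa, bR²d but no w with a=w and dRw.
G4: fails — w0Rw0, w0R²w1 but no w with w0=w and w1Rw.
G5: satisfies the condition.

G5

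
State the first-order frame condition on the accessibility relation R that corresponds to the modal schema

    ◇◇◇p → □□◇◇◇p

∀x ∀y ∀z ((xR³y ∧ xR²z) → ∃w (y = w ∧ zR³w))

This is a Sahlqvist (Geach-type) schema ◇^3□^0p → □^2◇^3p.
First-order correspondent: ∀x ∀y ∀z ((xR³y ∧ xR²z) → ∃w (y = w ∧ zR³w)).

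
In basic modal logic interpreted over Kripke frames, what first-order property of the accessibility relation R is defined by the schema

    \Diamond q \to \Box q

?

Suppose ◇q→□q is valid. Take Rxy, Rxz and set V(q)={y}. Then ◇q at x, so □q at x, so q at z, i.e. z=y.

Partial functionality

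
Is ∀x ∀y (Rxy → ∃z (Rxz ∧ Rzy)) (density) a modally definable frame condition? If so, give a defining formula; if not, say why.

Yes: it is density, defined by the C4 schema □□p → □p.

Yes — defined by □□p → □p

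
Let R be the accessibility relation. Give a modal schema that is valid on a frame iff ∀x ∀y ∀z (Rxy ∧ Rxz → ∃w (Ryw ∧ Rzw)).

◇□r → □◇r

A defining formula is ◇□r → □◇r (the .2 axiom).
Suppose ◇□r→□◇r is valid. Take Rxy, Rxz and set V(r)={w : Ryw}. Then □r at y so ◇□r at x, so □◇r at x, so ◇r at z, giving w with Rzw and Ryw.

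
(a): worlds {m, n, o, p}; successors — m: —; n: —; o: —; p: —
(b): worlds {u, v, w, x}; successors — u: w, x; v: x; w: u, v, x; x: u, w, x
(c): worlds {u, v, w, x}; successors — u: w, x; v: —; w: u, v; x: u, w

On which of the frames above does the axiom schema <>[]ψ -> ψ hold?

The schema corresponds to symmetry: forall x forall y (Rxy -> Ryx).
(a): satisfies the condition.
(b): fails — Rvx but not Rxv.
(c): fails — Rxw but not Rwx.
Valid on: (a).

(a)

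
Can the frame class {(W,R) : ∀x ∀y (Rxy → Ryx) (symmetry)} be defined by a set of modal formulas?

Definable; r → □◇r defines it

This is a Sahlqvist condition; the B axiom r → □◇r defines it.
Suppose r→□◇r is valid. Take Rxy and set V(r)={x}. Then r at x, so □◇r at x, so ◇r at y, so some z with Ryz has r; z=x, i.e. Ryx.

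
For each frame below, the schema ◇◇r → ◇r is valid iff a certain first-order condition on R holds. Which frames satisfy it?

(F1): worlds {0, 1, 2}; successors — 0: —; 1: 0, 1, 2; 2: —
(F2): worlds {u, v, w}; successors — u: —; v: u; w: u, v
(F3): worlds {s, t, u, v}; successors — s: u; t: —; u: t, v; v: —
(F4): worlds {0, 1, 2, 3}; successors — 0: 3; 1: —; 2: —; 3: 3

(F1), (F2), (F4)

This is the axiom for transitivity; its first-order frame correspondent is ∀x ∀y ∀z (Rxy ∧ Ryz → Rxz).
(F1): ✓.
(F2): ✓.
(F3): fails — Rsu and Ruv but not Rsv.
(F4): ✓.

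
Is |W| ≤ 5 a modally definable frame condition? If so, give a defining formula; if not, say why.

No

Modal frame validity is preserved under disjoint unions.
Any modal formula valid on each of 6 disjoint one-world frames is valid on their disjoint union (validity is preserved under disjoint unions). Each one-world frame has |W|=1≤5, but the union has |W|=6.
Hence having at most 5 worlds is not modally definable.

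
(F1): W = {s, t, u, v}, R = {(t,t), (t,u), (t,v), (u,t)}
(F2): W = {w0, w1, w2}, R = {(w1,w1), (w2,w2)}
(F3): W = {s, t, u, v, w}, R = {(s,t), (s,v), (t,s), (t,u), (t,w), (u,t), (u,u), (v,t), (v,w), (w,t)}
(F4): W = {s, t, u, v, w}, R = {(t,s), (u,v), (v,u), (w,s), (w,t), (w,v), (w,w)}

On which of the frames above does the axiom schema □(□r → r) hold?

(F2)

This is the axiom for shift-reflexivity; its first-order frame correspondent is ∀x ∀y (Rxy → Ryy).
(F1): fails — Rtu but not Ruu.
(F2): condition met.
(F3): fails — Rwt but not Rtt.
(F4): fails — Ruv but not Rvv.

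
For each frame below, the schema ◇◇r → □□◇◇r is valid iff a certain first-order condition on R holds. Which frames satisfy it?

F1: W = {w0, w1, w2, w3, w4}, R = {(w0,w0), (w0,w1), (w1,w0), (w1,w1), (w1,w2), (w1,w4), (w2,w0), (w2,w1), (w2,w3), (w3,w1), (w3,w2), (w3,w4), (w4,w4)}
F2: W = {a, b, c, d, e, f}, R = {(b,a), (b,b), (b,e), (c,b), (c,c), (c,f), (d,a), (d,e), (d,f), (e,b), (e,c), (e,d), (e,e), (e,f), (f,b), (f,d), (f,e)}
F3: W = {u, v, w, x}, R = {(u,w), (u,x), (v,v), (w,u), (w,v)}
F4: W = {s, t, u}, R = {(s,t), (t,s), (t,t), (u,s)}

F4

This is the axiom for a generalized confluence (Geach) condition; its first-order frame correspondent is ∀x ∀y ∀z ((xR²y ∧ xR²z) → ∃w (y = w ∧ zR²w)).
F1: fails — w0R²w0, w0R²w4 but no w with w0=w and w4R²w.
F2: fails — bR²a, bR²a but no w with a=w and aR²w.
F3: fails — uR²u, uR²v but no t with u=t and vR²t.
F4: satisfies the condition.
Valid on: F4.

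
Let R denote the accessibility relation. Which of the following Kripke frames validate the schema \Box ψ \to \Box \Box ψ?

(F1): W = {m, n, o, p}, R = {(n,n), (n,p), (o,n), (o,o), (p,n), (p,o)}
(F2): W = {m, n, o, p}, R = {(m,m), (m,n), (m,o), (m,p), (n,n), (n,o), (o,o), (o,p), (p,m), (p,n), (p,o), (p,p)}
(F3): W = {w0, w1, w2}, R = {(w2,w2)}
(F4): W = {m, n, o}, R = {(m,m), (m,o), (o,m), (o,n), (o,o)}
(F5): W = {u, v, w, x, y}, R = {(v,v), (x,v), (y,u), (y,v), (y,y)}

Frame correspondent (Sahlqvist): \forall x \forall y \forall z (Rxy \wedge Ryz \to Rxz) — i.e. transitivity.
(F1): fails — Ron and Rnp but not Rop.
(F2): fails — Rop and Rpm but not Rom.
(F3): ✓.
(F4): fails — Rmo and Ron but not Rmn.
(F5): ✓.
Valid on: (F3), (F5).

(F3), (F5)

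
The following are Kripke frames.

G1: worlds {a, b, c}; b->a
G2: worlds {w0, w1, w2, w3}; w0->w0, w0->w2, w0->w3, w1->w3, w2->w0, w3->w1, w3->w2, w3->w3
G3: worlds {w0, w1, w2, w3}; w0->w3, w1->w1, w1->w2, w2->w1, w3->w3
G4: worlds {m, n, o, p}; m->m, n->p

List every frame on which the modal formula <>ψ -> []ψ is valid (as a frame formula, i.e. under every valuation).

This is the axiom for partial functionality; its first-order frame correspondent is forall x forall y forall z (Rxy & Rxz -> y = z).
G1: holds.
G2: fails — w0 sees both w0 and w2.
G3: fails — w1 sees both w1 and w2.
G4: holds.
Valid on: G1, G4.

G1, G4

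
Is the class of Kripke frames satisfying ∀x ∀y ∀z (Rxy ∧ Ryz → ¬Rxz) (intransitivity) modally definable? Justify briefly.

Not modally definable

Any modally definable frame class is closed under surjective bounded morphisms.
The 5-cycle (worlds a,b,c,d,e with a→b→c→d→e→a) is intransitive. Mapping every world to a single reflexive point • is a surjective bounded morphism; the reflexive point is not intransitive (R••∧R•• but R••).
So the class is not modally definable.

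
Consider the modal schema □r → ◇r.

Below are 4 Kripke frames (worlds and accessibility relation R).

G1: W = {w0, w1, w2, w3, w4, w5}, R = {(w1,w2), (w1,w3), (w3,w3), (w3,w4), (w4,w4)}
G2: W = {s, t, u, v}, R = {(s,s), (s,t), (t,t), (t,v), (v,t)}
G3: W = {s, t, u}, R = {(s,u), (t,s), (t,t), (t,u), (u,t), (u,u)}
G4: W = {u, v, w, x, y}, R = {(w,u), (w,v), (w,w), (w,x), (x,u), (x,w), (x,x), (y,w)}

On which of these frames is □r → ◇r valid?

This is the axiom for seriality; its first-order frame correspondent is ∀x ∃y Rxy.
G1: fails — world w0 has no successor.
G2: fails — world u has no successor.
G3: holds.
G4: fails — world u has no successor.
Valid on: G3.

G3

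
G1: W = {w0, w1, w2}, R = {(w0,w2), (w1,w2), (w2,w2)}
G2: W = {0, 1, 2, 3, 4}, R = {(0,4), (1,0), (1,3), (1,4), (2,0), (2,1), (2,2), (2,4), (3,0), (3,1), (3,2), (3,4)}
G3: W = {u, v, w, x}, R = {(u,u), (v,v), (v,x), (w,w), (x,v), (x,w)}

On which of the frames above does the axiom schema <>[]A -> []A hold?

Frame correspondent (Sahlqvist): forall x forall y forall z (Rxy & Rxz -> Ryz) — i.e. the Euclidean property.
G1: satisfies the condition.
G2: fails — R04 and R04 but not R44.
G3: fails — Rvx and Rvx but not Rxx.

G1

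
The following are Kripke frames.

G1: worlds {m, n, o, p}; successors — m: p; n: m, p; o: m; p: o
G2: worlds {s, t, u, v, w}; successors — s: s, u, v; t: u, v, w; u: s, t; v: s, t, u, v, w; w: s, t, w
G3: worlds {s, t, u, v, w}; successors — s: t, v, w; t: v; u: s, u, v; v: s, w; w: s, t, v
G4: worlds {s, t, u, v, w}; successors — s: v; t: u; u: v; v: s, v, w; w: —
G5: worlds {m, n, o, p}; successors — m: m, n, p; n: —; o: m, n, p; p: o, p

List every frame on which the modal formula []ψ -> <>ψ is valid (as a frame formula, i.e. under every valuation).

This is the axiom for seriality; its first-order frame correspondent is forall x exists y Rxy.
G1: condition met.
G2: condition met.
G3: condition met.
G4: fails — world w has no successor.
G5: fails — world n has no successor.

G1, G2, G3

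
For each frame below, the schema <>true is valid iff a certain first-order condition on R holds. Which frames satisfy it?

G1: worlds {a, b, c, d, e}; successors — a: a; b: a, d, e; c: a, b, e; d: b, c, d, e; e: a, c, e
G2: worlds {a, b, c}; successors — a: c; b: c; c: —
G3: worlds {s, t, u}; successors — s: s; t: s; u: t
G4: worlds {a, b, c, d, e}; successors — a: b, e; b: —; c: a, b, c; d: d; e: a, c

G1, G3

This is the axiom for seriality; its first-order frame correspondent is forall x exists y Rxy.
G1: ✓.
G2: fails — world c has no successor.
G3: ✓.
G4: fails — world b has no successor.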